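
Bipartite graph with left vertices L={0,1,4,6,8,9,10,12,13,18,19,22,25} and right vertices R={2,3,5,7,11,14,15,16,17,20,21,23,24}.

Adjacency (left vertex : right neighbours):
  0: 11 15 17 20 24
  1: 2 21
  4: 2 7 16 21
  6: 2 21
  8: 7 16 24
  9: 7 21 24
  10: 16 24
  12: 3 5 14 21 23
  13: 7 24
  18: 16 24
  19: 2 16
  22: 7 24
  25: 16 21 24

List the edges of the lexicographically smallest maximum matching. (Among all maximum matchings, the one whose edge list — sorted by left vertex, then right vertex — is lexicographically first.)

Lex-smallest maximum matching: {(0,11), (1,2), (4,7), (6,21), (8,16), (9,24), (12,3)}

|M| = 7 (so the lex-smallest maximum matching has 7 edges)
process left vertices in ascending order; for each, take the smallest-labelled available neighbour that still permits 7 edges overall, or leave it unmatched if none does
lex-smallest matching: {0-11, 1-2, 4-7, 6-21, 8-16, 9-24, 12-3}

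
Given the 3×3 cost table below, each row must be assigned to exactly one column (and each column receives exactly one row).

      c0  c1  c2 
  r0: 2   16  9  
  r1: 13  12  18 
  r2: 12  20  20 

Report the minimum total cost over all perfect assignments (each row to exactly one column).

optimal assignment: row0→col2 (cost 9), row1→col1 (cost 12), row2→col0 (cost 12)
total = 9 + 12 + 12 = 33

Minimum assignment cost: 33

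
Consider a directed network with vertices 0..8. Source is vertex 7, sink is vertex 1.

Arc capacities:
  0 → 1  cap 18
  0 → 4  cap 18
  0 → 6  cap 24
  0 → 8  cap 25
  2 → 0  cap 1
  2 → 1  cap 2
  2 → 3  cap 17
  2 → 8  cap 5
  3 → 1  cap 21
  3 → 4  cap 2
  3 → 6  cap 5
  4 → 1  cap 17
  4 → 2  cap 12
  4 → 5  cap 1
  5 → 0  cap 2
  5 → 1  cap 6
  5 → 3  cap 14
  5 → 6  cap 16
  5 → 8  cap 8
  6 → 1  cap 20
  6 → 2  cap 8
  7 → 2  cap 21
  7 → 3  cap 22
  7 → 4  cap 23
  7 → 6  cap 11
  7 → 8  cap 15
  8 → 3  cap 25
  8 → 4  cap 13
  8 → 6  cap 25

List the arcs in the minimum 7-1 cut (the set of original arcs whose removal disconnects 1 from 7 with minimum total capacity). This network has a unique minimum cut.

Min-cut arcs: {(2,0), (2,1), (3,1), (4,1), (4,5), (6,1)} (total capacity 62)

augment #1: 7→2→1 push 2
augment #2: 7→3→1 push 21
augment #3: 7→4→1 push 17
augment #4: 7→6→1 push 11
augment #5: 7→2→0→1 push 1
augment #6: 7→3→6→1 push 1
augment #7: 7→4→5→1 push 1
augment #8: 7→8→6→1 push 8
max flow = 62; residual-reachable set from 7 gives S-side
cut edges (S→T): {(2,0), (2,1), (3,1), (4,1), (4,5), (6,1)} total cap 62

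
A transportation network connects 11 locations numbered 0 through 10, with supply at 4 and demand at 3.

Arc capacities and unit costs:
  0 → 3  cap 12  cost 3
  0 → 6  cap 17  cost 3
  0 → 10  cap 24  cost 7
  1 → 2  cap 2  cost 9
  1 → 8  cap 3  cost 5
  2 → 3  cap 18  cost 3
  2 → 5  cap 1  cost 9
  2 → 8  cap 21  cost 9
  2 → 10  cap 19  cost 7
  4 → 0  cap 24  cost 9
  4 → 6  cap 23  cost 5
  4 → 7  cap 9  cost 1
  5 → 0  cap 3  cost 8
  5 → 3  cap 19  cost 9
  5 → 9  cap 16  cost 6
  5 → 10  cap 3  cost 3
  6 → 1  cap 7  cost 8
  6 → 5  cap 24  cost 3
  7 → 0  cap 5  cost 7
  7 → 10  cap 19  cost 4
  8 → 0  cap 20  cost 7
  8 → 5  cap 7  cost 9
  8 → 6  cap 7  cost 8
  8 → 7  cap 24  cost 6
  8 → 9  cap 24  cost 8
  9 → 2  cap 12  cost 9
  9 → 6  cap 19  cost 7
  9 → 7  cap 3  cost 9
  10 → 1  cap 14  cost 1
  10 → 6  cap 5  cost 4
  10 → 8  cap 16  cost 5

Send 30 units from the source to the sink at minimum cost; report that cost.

shortest-cost path #1: 4→7→0→3 push 5 @ unit cost 11 (adds 55)
shortest-cost path #2: 4→0→3 push 7 @ unit cost 12 (adds 84)
shortest-cost path #3: 4→6→5→3 push 18 @ unit cost 17 (adds 306)
total cost = 445

Minimum cost for 30 units: 445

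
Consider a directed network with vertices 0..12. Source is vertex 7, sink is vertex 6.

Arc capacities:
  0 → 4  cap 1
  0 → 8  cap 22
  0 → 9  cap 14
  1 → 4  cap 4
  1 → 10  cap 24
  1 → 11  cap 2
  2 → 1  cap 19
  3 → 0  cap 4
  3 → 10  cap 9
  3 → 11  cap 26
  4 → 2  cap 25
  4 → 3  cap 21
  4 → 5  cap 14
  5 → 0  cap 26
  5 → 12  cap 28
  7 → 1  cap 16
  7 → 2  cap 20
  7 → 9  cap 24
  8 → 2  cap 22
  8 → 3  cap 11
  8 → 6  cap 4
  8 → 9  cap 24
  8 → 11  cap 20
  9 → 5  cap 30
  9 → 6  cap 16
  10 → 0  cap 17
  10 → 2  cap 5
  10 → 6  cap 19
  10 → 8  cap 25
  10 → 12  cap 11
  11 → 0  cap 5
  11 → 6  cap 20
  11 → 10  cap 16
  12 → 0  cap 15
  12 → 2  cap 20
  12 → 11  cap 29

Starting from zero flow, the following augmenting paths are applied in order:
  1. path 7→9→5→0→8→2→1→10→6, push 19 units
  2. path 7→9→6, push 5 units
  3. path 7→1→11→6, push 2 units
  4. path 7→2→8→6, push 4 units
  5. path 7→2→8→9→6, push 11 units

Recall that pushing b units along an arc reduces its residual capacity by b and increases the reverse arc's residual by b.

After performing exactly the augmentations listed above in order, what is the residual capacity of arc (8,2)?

Residual capacity of (8,2): 18

after path 1 (7→9→5→0→8→2→1→10→6, push 19): res(8,2)=3
after path 2 (7→9→6, push 5): res(8,2)=3
after path 3 (7→1→11→6, push 2): res(8,2)=3
after path 4 (7→2→8→6, push 4): res(8,2)=7
after path 5 (7→2→8→9→6, push 11): res(8,2)=18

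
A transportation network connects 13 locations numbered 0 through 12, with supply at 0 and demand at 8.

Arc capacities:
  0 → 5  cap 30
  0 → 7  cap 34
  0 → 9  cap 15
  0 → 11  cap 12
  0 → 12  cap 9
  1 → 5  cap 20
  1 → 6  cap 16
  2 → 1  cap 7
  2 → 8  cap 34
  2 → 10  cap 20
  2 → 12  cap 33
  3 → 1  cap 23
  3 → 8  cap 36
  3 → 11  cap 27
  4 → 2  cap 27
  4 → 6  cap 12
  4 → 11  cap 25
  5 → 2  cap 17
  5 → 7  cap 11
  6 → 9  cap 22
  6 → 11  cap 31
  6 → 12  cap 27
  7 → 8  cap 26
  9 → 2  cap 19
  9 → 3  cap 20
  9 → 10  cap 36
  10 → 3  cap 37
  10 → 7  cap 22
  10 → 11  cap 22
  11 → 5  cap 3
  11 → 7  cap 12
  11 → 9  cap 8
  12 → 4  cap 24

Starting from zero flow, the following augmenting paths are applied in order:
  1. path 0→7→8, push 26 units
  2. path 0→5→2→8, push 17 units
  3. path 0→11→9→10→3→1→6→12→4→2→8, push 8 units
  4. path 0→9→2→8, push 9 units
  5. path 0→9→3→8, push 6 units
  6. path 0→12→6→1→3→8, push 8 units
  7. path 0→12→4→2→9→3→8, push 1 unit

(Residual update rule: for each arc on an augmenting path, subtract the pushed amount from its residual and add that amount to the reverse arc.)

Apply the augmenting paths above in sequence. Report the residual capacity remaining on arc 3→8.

Residual capacity of (3,8): 21

after path 1 (0→7→8, push 26): res(3,8)=36
after path 2 (0→5→2→8, push 17): res(3,8)=36
after path 3 (0→11→9→10→3→1→6→12→4→2→8, push 8): res(3,8)=36
after path 4 (0→9→2→8, push 9): res(3,8)=36
after path 5 (0→9→3→8, push 6): res(3,8)=30
after path 6 (0→12→6→1→3→8, push 8): res(3,8)=22
after path 7 (0→12→4→2→9→3→8, push 1): res(3,8)=21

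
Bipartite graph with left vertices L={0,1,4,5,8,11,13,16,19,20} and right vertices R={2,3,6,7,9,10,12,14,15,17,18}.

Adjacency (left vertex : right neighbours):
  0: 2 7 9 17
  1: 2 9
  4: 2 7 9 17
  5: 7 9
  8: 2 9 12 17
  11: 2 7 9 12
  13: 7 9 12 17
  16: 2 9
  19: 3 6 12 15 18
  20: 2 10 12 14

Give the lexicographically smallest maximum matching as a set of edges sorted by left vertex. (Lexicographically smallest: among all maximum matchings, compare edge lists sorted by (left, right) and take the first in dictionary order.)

|M| = 7 (so the lex-smallest maximum matching has 7 edges)
process left vertices in ascending order; for each, take the smallest-labelled available neighbour that still permits 7 edges overall, or leave it unmatched if none does
lex-smallest matching: {0-2, 1-9, 4-7, 8-12, 13-17, 19-3, 20-10}

Lex-smallest maximum matching: {(0,2), (1,9), (4,7), (8,12), (13,17), (19,3), (20,10)}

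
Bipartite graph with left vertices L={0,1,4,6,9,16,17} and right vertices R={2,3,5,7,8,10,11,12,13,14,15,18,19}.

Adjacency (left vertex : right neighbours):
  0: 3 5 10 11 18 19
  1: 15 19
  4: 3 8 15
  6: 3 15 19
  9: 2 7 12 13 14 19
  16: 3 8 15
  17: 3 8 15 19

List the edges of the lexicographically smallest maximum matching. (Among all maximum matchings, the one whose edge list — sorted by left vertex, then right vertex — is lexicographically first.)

|M| = 6 (so the lex-smallest maximum matching has 6 edges)
process left vertices in ascending order; for each, take the smallest-labelled available neighbour that still permits 6 edges overall, or leave it unmatched if none does
lex-smallest matching: {0-5, 1-15, 4-3, 6-19, 9-2, 16-8}

Lex-smallest maximum matching: {(0,5), (1,15), (4,3), (6,19), (9,2), (16,8)}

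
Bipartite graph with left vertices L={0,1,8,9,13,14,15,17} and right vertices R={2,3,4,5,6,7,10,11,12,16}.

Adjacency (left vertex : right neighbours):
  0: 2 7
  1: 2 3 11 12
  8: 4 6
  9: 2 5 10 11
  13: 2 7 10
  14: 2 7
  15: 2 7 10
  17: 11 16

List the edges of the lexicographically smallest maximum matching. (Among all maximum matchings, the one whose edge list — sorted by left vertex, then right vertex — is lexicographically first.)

|M| = 7 (so the lex-smallest maximum matching has 7 edges)
process left vertices in ascending order; for each, take the smallest-labelled available neighbour that still permits 7 edges overall, or leave it unmatched if none does
lex-smallest matching: {0-2, 1-3, 8-4, 9-5, 13-7, 15-10, 17-11}

Lex-smallest maximum matching: {(0,2), (1,3), (8,4), (9,5), (13,7), (15,10), (17,11)}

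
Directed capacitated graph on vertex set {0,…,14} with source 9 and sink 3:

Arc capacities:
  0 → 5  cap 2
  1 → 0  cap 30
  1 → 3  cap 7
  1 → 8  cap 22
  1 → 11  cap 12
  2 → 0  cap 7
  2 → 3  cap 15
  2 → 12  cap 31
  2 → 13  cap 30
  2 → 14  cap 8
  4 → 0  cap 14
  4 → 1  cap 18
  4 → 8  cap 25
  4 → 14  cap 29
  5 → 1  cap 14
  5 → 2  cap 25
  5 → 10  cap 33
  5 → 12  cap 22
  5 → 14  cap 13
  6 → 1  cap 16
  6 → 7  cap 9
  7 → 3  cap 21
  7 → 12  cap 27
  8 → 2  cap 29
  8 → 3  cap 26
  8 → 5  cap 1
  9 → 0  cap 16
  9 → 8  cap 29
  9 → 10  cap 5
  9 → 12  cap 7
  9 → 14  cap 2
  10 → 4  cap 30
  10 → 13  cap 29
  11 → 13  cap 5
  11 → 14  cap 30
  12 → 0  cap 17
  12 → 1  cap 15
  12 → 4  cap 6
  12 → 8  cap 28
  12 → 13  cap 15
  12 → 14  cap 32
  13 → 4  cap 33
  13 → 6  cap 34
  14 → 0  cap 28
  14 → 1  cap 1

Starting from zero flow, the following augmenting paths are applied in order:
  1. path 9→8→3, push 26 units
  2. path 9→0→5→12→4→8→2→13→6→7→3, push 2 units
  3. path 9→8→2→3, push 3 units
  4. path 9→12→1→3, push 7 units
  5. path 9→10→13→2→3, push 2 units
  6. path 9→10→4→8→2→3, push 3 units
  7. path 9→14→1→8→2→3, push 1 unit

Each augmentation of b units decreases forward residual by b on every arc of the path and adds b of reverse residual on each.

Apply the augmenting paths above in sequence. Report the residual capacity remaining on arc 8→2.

after path 1 (9→8→3, push 26): res(8,2)=29
after path 2 (9→0→5→12→4→8→2→13→6→7→3, push 2): res(8,2)=27
after path 3 (9→8→2→3, push 3): res(8,2)=24
after path 4 (9→12→1→3, push 7): res(8,2)=24
after path 5 (9→10→13→2→3, push 2): res(8,2)=24
after path 6 (9→10→4→8→2→3, push 3): res(8,2)=21
after path 7 (9→14→1→8→2→3, push 1): res(8,2)=20

Residual capacity of (8,2): 20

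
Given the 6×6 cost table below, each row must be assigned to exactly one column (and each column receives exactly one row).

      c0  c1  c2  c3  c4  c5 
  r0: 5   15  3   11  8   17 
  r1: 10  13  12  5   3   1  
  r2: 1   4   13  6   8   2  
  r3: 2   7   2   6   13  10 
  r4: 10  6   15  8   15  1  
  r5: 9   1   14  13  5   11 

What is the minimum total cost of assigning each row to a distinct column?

optimal assignment: row0→col2 (cost 3), row1→col4 (cost 3), row2→col0 (cost 1), row3→col3 (cost 6), row4→col5 (cost 1), row5→col1 (cost 1)
total = 3 + 3 + 1 + 6 + 1 + 1 = 15

Minimum assignment cost: 15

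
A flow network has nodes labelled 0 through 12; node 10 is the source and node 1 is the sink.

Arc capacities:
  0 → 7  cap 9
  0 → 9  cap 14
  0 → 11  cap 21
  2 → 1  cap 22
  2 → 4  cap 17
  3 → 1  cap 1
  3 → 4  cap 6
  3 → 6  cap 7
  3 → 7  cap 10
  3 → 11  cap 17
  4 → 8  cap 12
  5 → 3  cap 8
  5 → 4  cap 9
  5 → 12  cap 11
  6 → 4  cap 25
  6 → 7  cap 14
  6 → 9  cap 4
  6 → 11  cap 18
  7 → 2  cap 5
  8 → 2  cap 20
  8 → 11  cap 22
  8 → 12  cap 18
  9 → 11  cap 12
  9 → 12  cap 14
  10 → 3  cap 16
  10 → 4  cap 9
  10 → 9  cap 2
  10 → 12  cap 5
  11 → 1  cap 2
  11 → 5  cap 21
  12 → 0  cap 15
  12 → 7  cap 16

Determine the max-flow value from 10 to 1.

Maximum flow value: 20

augment #1: 10→3→1 bottleneck 1, total now 1
augment #2: 10→3→11→1 bottleneck 2, total now 3
augment #3: 10→3→7→2→1 bottleneck 5, total now 8
augment #4: 10→4→8→2→1 bottleneck 9, total now 17
augment #5: 10→3→4→8→2→1 bottleneck 3, total now 20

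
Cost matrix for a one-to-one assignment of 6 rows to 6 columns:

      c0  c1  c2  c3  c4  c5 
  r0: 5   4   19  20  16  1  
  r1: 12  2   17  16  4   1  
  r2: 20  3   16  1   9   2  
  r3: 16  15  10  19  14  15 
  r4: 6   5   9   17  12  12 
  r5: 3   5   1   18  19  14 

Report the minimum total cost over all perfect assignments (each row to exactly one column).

optimal assignment: row0→col5 (cost 1), row1→col4 (cost 4), row2→col3 (cost 1), row3→col2 (cost 10), row4→col1 (cost 5), row5→col0 (cost 3)
total = 1 + 4 + 1 + 10 + 5 + 3 = 24

Minimum assignment cost: 24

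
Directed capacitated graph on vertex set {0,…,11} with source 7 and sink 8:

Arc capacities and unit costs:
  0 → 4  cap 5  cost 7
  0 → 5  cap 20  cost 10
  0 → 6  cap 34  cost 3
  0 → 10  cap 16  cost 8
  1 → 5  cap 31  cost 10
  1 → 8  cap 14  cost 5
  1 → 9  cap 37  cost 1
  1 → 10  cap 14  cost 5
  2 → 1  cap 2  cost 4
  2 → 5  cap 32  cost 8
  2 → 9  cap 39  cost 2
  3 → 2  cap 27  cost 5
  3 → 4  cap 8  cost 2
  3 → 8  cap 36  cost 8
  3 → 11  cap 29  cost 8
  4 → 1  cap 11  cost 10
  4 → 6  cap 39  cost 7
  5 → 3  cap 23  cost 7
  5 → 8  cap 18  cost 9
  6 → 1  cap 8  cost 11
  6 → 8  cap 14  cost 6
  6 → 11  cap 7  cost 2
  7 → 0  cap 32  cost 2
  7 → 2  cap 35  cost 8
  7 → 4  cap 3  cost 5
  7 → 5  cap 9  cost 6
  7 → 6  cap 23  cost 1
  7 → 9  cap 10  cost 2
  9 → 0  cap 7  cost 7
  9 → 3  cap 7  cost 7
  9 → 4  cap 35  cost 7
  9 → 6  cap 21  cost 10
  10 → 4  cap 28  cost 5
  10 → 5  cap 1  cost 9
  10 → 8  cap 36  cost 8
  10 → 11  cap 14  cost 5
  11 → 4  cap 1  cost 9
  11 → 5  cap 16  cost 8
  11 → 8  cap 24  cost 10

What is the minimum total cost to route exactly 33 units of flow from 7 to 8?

shortest-cost path #1: 7→6→8 push 14 @ unit cost 7 (adds 98)
shortest-cost path #2: 7→6→11→8 push 7 @ unit cost 13 (adds 91)
shortest-cost path #3: 7→5→8 push 9 @ unit cost 15 (adds 135)
shortest-cost path #4: 7→9→3→8 push 3 @ unit cost 17 (adds 51)
total cost = 375

Minimum cost for 33 units: 375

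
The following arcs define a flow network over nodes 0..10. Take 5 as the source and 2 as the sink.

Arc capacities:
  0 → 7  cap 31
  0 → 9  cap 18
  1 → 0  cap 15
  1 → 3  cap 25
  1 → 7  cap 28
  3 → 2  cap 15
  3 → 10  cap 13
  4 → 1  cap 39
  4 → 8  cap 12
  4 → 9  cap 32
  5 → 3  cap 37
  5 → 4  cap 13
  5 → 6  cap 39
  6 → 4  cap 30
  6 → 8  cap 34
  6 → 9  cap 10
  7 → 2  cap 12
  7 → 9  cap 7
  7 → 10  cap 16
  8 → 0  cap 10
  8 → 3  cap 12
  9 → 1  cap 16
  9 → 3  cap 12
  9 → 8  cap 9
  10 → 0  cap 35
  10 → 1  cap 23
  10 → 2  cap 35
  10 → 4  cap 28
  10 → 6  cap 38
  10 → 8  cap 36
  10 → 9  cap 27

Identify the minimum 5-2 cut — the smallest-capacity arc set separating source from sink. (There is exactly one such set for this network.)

augment #1: 5→3→2 push 15
augment #2: 5→3→10→2 push 13
augment #3: 5→4→1→7→2 push 12
augment #4: 5→4→1→7→10→2 push 1
augment #5: 5→6→4→1→7→10→2 push 15
max flow = 56; residual-reachable set from 5 gives S-side
cut edges (S→T): {(3,2), (3,10), (7,2), (7,10)} total cap 56

Min-cut arcs: {(3,2), (3,10), (7,2), (7,10)} (total capacity 56)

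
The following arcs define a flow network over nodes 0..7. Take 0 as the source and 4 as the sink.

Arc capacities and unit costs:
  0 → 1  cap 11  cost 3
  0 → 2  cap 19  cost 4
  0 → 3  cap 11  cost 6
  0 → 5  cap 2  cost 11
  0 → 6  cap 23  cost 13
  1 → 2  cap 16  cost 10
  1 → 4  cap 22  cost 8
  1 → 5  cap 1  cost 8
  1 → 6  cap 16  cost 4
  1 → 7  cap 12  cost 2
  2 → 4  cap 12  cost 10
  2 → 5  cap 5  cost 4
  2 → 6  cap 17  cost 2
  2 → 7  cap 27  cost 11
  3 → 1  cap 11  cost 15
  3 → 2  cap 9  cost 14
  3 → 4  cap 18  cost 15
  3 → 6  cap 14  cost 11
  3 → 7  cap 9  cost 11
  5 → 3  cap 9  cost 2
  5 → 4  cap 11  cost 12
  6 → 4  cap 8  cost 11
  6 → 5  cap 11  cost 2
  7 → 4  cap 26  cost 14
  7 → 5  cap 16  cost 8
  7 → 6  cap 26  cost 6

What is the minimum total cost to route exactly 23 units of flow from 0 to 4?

Minimum cost for 23 units: 289

shortest-cost path #1: 0→1→4 push 11 @ unit cost 11 (adds 121)
shortest-cost path #2: 0→2→4 push 12 @ unit cost 14 (adds 168)
total cost = 289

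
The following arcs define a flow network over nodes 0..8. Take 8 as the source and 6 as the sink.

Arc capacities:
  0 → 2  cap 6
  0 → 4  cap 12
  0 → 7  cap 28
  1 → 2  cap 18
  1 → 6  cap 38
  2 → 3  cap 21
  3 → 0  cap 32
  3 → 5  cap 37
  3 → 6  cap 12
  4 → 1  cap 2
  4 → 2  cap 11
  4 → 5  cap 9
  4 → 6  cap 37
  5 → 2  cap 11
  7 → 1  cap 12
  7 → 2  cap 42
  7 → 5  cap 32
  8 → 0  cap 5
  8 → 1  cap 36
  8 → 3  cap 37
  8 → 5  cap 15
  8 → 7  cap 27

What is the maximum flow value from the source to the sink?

augment #1: 8→1→6 bottleneck 36, total now 36
augment #2: 8→3→6 bottleneck 12, total now 48
augment #3: 8→0→4→6 bottleneck 5, total now 53
augment #4: 8→7→1→6 bottleneck 2, total now 55
augment #5: 8→3→0→4→6 bottleneck 7, total now 62

Maximum flow value: 62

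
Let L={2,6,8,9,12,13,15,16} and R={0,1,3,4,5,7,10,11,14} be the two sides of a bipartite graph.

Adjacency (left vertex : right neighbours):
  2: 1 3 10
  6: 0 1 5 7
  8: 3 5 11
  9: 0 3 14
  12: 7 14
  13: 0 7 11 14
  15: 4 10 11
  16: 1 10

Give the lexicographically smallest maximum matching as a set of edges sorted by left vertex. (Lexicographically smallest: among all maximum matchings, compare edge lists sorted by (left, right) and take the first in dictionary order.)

Lex-smallest maximum matching: {(2,1), (6,0), (8,3), (9,14), (12,7), (13,11), (15,4), (16,10)}

|M| = 8 (so the lex-smallest maximum matching has 8 edges)
process left vertices in ascending order; for each, take the smallest-labelled available neighbour that still permits 8 edges overall, or leave it unmatched if none does
lex-smallest matching: {2-1, 6-0, 8-3, 9-14, 12-7, 13-11, 15-4, 16-10}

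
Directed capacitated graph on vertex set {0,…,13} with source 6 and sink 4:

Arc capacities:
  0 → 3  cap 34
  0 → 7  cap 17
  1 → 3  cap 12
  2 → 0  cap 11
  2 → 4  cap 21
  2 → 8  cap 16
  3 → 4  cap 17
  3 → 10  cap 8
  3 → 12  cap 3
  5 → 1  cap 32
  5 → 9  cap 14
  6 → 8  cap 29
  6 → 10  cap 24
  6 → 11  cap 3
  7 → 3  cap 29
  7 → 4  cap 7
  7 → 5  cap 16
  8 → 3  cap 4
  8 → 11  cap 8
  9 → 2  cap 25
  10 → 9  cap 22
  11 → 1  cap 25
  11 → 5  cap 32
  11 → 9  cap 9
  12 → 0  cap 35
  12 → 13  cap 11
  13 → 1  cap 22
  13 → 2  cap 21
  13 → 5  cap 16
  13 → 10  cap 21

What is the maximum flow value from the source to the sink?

Maximum flow value: 37

augment #1: 6→8→3→4 bottleneck 4, total now 4
augment #2: 6→10→9→2→4 bottleneck 21, total now 25
augment #3: 6→11→1→3→4 bottleneck 3, total now 28
augment #4: 6→8→11→1→3→4 bottleneck 8, total now 36
augment #5: 6→10→9→2→0→3→4 bottleneck 1, total now 37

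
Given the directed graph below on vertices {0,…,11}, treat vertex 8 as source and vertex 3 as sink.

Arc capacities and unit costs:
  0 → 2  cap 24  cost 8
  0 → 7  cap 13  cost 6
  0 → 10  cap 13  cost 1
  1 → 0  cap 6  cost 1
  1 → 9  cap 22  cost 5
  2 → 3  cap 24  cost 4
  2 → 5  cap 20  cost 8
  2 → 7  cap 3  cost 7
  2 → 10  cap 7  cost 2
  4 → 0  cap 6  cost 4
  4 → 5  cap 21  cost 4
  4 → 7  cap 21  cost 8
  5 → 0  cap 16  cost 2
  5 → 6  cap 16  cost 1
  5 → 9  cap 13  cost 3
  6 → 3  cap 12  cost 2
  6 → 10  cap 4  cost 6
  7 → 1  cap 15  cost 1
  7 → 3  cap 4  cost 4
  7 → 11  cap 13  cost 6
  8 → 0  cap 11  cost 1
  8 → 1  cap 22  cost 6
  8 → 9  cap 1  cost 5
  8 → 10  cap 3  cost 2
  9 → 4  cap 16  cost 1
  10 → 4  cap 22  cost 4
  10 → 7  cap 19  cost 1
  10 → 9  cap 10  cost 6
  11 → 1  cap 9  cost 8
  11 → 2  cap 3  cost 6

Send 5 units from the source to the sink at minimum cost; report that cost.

shortest-cost path #1: 8→10→7→3 push 3 @ unit cost 7 (adds 21)
shortest-cost path #2: 8→0→10→7→3 push 1 @ unit cost 7 (adds 7)
shortest-cost path #3: 8→0→2→3 push 1 @ unit cost 13 (adds 13)
total cost = 41

Minimum cost for 5 units: 41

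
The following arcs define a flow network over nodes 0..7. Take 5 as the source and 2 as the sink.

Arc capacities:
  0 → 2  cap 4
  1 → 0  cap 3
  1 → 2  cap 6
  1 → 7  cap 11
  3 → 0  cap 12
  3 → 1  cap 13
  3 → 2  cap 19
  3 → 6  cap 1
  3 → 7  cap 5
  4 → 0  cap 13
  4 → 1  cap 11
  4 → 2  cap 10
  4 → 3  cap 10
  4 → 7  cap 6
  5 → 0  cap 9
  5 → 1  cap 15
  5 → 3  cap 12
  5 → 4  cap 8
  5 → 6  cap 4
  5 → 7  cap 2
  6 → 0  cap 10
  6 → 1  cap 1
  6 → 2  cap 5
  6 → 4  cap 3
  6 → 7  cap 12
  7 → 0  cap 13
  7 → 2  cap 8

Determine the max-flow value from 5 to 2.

augment #1: 5→0→2 bottleneck 4, total now 4
augment #2: 5→1→2 bottleneck 6, total now 10
augment #3: 5→3→2 bottleneck 12, total now 22
augment #4: 5→4→2 bottleneck 8, total now 30
augment #5: 5→6→2 bottleneck 4, total now 34
augment #6: 5→7→2 bottleneck 2, total now 36
augment #7: 5→1→7→2 bottleneck 6, total now 42

Maximum flow value: 42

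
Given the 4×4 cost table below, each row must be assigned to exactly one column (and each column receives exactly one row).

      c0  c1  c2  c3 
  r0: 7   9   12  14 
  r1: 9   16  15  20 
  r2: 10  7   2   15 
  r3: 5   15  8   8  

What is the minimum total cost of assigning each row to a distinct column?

Minimum assignment cost: 28

optimal assignment: row0→col1 (cost 9), row1→col0 (cost 9), row2→col2 (cost 2), row3→col3 (cost 8)
total = 9 + 9 + 2 + 8 = 28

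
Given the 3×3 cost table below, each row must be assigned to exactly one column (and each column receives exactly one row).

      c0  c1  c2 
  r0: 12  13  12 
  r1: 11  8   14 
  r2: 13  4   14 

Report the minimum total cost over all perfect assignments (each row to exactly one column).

optimal assignment: row0→col2 (cost 12), row1→col0 (cost 11), row2→col1 (cost 4)
total = 12 + 11 + 4 = 27

Minimum assignment cost: 27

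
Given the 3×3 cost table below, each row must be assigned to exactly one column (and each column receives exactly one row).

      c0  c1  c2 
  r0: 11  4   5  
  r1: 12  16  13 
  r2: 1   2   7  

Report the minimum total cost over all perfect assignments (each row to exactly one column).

Minimum assignment cost: 18

optimal assignment: row0→col1 (cost 4), row1→col2 (cost 13), row2→col0 (cost 1)
total = 4 + 13 + 1 = 18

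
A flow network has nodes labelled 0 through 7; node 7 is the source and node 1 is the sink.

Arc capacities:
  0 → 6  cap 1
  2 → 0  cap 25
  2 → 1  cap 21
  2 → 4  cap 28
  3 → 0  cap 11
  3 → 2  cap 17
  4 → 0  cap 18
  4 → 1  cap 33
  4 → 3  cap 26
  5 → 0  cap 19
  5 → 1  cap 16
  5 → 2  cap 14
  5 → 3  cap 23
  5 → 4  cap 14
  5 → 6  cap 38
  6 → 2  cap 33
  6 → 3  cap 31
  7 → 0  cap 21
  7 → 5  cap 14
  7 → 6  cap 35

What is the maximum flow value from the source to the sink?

Maximum flow value: 50

augment #1: 7→5→1 bottleneck 14, total now 14
augment #2: 7→6→2→1 bottleneck 21, total now 35
augment #3: 7→6→2→4→1 bottleneck 12, total now 47
augment #4: 7→6→3→2→4→1 bottleneck 2, total now 49
augment #5: 7→0→6→3→2→4→1 bottleneck 1, total now 50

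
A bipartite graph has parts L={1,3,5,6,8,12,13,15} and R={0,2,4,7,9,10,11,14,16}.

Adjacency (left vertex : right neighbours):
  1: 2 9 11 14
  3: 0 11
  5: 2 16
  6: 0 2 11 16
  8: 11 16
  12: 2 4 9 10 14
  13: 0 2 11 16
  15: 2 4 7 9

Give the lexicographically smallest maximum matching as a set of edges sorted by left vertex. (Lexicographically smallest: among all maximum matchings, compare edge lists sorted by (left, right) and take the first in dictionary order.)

|M| = 7 (so the lex-smallest maximum matching has 7 edges)
process left vertices in ascending order; for each, take the smallest-labelled available neighbour that still permits 7 edges overall, or leave it unmatched if none does
lex-smallest matching: {1-9, 3-0, 5-2, 6-11, 8-16, 12-4, 15-7}

Lex-smallest maximum matching: {(1,9), (3,0), (5,2), (6,11), (8,16), (12,4), (15,7)}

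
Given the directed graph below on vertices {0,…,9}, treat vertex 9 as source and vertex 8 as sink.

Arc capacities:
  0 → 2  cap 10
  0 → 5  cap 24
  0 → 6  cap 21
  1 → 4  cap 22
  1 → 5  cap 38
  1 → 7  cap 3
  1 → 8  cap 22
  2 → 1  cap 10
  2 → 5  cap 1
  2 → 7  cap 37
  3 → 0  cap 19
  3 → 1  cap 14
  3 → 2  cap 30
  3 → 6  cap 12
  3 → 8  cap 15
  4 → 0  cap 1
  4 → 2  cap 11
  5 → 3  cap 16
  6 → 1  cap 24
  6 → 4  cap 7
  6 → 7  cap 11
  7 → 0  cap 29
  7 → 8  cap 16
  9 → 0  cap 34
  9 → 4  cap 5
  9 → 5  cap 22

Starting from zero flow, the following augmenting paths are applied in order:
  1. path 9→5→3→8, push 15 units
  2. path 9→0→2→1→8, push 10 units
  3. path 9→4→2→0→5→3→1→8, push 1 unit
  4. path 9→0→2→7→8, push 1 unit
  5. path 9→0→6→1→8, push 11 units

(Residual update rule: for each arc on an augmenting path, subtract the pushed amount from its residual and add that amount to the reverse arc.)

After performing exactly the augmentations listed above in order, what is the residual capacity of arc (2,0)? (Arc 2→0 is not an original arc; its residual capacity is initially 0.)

Residual capacity of (2,0): 10

after path 1 (9→5→3→8, push 15): res(2,0)=0
after path 2 (9→0→2→1→8, push 10): res(2,0)=10
after path 3 (9→4→2→0→5→3→1→8, push 1): res(2,0)=9
after path 4 (9→0→2→7→8, push 1): res(2,0)=10
after path 5 (9→0→6→1→8, push 11): res(2,0)=10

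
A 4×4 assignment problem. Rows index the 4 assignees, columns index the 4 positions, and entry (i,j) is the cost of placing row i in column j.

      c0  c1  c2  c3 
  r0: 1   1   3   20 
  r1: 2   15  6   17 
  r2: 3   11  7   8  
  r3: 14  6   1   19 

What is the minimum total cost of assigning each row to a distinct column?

optimal assignment: row0→col1 (cost 1), row1→col0 (cost 2), row2→col3 (cost 8), row3→col2 (cost 1)
total = 1 + 2 + 8 + 1 = 12

Minimum assignment cost: 12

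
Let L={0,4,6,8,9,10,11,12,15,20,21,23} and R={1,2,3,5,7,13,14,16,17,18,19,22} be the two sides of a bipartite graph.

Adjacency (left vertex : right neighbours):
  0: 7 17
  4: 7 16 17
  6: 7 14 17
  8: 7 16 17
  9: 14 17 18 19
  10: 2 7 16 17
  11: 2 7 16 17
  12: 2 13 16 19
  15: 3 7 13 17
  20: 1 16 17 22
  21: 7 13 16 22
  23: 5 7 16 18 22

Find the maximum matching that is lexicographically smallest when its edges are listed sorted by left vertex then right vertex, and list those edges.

|M| = 11 (so the lex-smallest maximum matching has 11 edges)
process left vertices in ascending order; for each, take the smallest-labelled available neighbour that still permits 11 edges overall, or leave it unmatched if none does
lex-smallest matching: {0-7, 4-16, 6-14, 8-17, 9-18, 10-2, 12-13, 15-3, 20-1, 21-22, 23-5}

Lex-smallest maximum matching: {(0,7), (4,16), (6,14), (8,17), (9,18), (10,2), (12,13), (15,3), (20,1), (21,22), (23,5)}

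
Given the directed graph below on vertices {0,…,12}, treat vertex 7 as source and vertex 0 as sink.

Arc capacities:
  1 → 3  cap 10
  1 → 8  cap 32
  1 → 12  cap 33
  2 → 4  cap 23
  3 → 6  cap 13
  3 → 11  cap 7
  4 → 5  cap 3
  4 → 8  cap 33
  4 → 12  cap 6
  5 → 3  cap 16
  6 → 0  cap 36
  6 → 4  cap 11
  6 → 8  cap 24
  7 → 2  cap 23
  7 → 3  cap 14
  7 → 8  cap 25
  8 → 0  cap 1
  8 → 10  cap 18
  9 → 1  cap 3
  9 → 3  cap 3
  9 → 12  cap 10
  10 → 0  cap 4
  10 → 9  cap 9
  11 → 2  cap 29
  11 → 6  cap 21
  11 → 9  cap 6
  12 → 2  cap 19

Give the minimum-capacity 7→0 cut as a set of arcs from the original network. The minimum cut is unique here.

Min-cut arcs: {(3,6), (3,11), (8,0), (10,0)} (total capacity 25)

augment #1: 7→8→0 push 1
augment #2: 7→3→6→0 push 13
augment #3: 7→8→10→0 push 4
augment #4: 7→3→11→6→0 push 1
augment #5: 7→2→4→5→3→11→6→0 push 3
augment #6: 7→8→10→9→3→11→6→0 push 3
max flow = 25; residual-reachable set from 7 gives S-side
cut edges (S→T): {(3,6), (3,11), (8,0), (10,0)} total cap 25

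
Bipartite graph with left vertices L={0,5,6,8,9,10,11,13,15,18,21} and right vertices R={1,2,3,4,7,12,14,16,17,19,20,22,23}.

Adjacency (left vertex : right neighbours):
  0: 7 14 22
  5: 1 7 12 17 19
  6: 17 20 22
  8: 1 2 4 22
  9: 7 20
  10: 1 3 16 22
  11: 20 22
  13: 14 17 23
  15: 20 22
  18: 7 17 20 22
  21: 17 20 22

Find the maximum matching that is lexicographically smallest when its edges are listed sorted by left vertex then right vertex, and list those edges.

Lex-smallest maximum matching: {(0,14), (5,1), (6,17), (8,2), (9,7), (10,3), (11,20), (13,23), (15,22)}

|M| = 9 (so the lex-smallest maximum matching has 9 edges)
process left vertices in ascending order; for each, take the smallest-labelled available neighbour that still permits 9 edges overall, or leave it unmatched if none does
lex-smallest matching: {0-14, 5-1, 6-17, 8-2, 9-7, 10-3, 11-20, 13-23, 15-22}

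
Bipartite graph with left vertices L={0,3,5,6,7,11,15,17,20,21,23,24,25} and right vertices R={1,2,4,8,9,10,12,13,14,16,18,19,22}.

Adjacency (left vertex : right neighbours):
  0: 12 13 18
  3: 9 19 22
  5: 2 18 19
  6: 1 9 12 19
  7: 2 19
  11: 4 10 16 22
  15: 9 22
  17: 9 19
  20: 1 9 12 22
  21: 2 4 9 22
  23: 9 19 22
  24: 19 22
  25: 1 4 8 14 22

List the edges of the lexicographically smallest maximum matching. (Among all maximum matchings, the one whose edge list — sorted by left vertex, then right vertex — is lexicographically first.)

Lex-smallest maximum matching: {(0,13), (3,9), (5,18), (6,1), (7,2), (11,10), (15,22), (17,19), (20,12), (21,4), (25,8)}

|M| = 11 (so the lex-smallest maximum matching has 11 edges)
process left vertices in ascending order; for each, take the smallest-labelled available neighbour that still permits 11 edges overall, or leave it unmatched if none does
lex-smallest matching: {0-13, 3-9, 5-18, 6-1, 7-2, 11-10, 15-22, 17-19, 20-12, 21-4, 25-8}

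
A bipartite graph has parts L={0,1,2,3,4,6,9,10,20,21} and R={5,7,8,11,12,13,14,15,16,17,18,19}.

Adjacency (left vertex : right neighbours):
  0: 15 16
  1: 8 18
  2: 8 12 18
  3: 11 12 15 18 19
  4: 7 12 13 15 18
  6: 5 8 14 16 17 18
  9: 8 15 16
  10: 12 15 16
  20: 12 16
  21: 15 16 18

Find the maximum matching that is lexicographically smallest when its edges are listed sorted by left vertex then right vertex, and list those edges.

Lex-smallest maximum matching: {(0,15), (1,8), (2,12), (3,11), (4,7), (6,5), (9,16), (21,18)}

|M| = 8 (so the lex-smallest maximum matching has 8 edges)
process left vertices in ascending order; for each, take the smallest-labelled available neighbour that still permits 8 edges overall, or leave it unmatched if none does
lex-smallest matching: {0-15, 1-8, 2-12, 3-11, 4-7, 6-5, 9-16, 21-18}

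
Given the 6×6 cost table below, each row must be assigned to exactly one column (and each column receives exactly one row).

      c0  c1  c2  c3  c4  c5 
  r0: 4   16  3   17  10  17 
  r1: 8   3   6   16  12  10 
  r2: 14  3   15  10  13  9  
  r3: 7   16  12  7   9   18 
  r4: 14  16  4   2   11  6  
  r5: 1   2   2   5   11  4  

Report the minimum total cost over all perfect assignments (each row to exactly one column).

optimal assignment: row0→col2 (cost 3), row1→col1 (cost 3), row2→col5 (cost 9), row3→col4 (cost 9), row4→col3 (cost 2), row5→col0 (cost 1)
total = 3 + 3 + 9 + 9 + 2 + 1 = 27

Minimum assignment cost: 27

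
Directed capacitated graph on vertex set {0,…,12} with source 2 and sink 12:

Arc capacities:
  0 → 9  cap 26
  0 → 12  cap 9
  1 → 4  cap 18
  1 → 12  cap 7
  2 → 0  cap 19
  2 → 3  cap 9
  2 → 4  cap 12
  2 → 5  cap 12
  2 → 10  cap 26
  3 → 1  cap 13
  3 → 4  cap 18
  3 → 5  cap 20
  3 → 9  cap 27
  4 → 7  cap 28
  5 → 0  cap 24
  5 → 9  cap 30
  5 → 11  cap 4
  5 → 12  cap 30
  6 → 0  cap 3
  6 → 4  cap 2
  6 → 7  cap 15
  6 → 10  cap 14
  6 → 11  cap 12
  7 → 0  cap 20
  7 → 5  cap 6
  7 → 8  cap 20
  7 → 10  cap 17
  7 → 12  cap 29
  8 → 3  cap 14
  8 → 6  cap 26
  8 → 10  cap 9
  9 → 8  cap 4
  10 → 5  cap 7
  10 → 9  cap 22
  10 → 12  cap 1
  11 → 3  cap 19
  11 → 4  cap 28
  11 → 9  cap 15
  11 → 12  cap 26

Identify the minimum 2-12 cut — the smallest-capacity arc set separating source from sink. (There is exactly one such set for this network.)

augment #1: 2→0→12 push 9
augment #2: 2→5→12 push 12
augment #3: 2→10→12 push 1
augment #4: 2→3→1→12 push 7
augment #5: 2→3→5→12 push 2
augment #6: 2→4→7→12 push 12
augment #7: 2→10→5→12 push 7
augment #8: 2→0→9→8→3→5→12 push 4
max flow = 54; residual-reachable set from 2 gives S-side
cut edges (S→T): {(0,12), (2,3), (2,4), (2,5), (9,8), (10,5), (10,12)} total cap 54

Min-cut arcs: {(0,12), (2,3), (2,4), (2,5), (9,8), (10,5), (10,12)} (total capacity 54)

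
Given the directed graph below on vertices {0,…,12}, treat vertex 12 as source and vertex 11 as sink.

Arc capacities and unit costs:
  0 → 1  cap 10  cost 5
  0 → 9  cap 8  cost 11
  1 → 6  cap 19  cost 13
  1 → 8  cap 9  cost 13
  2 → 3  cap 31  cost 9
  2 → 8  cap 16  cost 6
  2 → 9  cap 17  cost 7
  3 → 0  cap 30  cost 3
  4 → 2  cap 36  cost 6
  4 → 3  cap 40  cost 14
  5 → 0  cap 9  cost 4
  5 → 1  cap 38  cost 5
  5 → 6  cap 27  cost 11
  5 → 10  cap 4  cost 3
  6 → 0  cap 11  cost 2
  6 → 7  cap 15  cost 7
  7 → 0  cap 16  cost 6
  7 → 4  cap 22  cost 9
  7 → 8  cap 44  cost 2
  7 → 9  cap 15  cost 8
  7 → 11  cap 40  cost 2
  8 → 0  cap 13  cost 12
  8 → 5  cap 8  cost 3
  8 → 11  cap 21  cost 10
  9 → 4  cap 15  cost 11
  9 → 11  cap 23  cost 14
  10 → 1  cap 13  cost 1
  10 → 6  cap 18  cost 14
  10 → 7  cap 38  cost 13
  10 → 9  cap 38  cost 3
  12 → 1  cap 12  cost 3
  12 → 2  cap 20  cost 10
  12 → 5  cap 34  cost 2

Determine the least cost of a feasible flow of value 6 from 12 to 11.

shortest-cost path #1: 12→5→10→7→11 push 4 @ unit cost 20 (adds 80)
shortest-cost path #2: 12→5→6→7→11 push 2 @ unit cost 22 (adds 44)
total cost = 124

Minimum cost for 6 units: 124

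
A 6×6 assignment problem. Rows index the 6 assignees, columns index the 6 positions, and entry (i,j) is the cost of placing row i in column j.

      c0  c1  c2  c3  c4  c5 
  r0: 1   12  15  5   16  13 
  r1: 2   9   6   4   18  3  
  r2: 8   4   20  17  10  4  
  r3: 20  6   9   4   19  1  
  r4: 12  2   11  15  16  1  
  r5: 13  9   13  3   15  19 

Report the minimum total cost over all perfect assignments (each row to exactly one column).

Minimum assignment cost: 23

optimal assignment: row0→col0 (cost 1), row1→col2 (cost 6), row2→col4 (cost 10), row3→col5 (cost 1), row4→col1 (cost 2), row5→col3 (cost 3)
total = 1 + 6 + 10 + 1 + 2 + 3 = 23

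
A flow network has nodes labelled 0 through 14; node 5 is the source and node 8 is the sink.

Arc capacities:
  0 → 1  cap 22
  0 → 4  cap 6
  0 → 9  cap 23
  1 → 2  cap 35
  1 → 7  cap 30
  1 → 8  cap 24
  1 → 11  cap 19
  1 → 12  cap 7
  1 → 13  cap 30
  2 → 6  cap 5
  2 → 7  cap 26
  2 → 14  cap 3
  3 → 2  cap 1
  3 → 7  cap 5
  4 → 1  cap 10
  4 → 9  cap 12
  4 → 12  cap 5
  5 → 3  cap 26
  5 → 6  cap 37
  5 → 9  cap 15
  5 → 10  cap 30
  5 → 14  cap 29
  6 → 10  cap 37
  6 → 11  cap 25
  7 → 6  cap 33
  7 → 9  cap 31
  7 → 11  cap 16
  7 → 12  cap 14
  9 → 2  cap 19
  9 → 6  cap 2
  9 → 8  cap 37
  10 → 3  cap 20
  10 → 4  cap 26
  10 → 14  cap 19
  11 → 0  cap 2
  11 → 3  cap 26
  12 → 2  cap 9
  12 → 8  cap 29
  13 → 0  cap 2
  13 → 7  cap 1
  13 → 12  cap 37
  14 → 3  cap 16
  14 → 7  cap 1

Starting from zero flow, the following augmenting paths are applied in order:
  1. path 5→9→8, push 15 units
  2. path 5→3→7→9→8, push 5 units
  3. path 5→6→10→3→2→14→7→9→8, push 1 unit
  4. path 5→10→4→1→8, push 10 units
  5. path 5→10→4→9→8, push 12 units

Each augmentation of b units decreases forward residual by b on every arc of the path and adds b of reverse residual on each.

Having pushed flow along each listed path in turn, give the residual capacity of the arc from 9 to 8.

after path 1 (5→9→8, push 15): res(9,8)=22
after path 2 (5→3→7→9→8, push 5): res(9,8)=17
after path 3 (5→6→10→3→2→14→7→9→8, push 1): res(9,8)=16
after path 4 (5→10→4→1→8, push 10): res(9,8)=16
after path 5 (5→10→4→9→8, push 12): res(9,8)=4

Residual capacity of (9,8): 4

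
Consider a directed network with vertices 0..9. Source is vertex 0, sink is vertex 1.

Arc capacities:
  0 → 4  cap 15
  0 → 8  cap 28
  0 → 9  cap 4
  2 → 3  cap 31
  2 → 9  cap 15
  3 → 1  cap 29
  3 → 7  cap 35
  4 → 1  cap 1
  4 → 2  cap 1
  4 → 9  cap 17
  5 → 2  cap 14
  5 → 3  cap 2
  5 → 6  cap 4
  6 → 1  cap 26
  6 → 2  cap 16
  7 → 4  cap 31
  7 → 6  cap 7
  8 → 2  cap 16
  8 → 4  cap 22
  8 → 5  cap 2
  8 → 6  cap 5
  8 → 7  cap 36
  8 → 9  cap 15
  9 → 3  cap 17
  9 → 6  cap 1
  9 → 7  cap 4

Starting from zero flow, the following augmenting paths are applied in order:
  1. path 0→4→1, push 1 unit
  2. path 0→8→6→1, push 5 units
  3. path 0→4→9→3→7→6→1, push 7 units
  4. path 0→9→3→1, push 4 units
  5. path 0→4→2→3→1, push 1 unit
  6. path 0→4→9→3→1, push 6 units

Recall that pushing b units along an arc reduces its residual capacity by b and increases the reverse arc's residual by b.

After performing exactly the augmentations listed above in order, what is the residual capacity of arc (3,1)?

Residual capacity of (3,1): 18

after path 1 (0→4→1, push 1): res(3,1)=29
after path 2 (0→8→6→1, push 5): res(3,1)=29
after path 3 (0→4→9→3→7→6→1, push 7): res(3,1)=29
after path 4 (0→9→3→1, push 4): res(3,1)=25
after path 5 (0→4→2→3→1, push 1): res(3,1)=24
after path 6 (0→4→9→3→1, push 6): res(3,1)=18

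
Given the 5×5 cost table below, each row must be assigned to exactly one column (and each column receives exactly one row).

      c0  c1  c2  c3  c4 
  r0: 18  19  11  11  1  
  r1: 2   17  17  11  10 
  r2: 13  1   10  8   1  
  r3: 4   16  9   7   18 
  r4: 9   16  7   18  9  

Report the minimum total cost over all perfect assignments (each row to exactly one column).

optimal assignment: row0→col4 (cost 1), row1→col0 (cost 2), row2→col1 (cost 1), row3→col3 (cost 7), row4→col2 (cost 7)
total = 1 + 2 + 1 + 7 + 7 = 18

Minimum assignment cost: 18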